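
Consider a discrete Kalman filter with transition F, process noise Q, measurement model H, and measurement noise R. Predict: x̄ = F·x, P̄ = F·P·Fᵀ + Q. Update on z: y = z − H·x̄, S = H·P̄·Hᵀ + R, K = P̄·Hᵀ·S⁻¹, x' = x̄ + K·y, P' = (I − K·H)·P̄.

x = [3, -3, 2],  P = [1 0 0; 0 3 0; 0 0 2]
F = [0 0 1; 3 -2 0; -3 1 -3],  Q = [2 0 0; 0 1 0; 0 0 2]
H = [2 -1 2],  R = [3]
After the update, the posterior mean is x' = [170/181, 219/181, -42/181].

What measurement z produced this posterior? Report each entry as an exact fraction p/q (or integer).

x̄ = F·x = [2, 15, -18]
P̄ = F·P·Fᵀ + Q = [4 0 -6; 0 22 -15; -6 -15 32]
S = H·P̄·Hᵀ + R = [181]
K = P̄·Hᵀ·S⁻¹ = [-4/181; -52/181; 67/181]
x' − x̄ = [-192/181, -2496/181, 3216/181] = K·y
y = (KᵀK)⁻¹·Kᵀ·(x' − x̄) = [48]
z = y + H·x̄ = [48] + [-47] = [1]

z = [1]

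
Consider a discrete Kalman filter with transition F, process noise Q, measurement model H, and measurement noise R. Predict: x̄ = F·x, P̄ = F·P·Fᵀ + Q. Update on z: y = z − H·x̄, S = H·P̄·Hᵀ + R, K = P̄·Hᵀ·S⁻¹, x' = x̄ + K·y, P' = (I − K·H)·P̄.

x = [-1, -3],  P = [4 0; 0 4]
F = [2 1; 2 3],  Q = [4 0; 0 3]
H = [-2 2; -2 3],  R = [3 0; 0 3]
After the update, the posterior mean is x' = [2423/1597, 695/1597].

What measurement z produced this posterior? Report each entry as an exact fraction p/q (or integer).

x̄ = F·x = [-5, -11]
P̄ = F·P·Fᵀ + Q = [24 28; 28 55]
S = H·P̄·Hᵀ + R = [95 146; 146 258]
K = P̄·Hᵀ·S⁻¹ = [-1596/1597 1126/1597; -991/1597 2471/3194]
x' − x̄ = [10408/1597, 18262/1597] = K·y
y = (KᵀK)⁻¹·Kᵀ·(x' − x̄) = [9, 22]
z = y + H·x̄ = [9, 22] + [-12, -23] = [-3, -1]

z = [-3, -1]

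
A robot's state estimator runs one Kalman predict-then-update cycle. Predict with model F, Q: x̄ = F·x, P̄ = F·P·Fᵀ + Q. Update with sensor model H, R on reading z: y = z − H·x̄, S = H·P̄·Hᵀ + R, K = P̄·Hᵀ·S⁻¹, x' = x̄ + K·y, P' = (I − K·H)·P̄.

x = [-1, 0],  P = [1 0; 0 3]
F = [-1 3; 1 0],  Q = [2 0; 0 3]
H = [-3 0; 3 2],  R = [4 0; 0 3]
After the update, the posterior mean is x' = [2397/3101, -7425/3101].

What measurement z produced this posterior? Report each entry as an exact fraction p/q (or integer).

z = [-3, -3]

x̄ = F·x = [1, -1]
P̄ = F·P·Fᵀ + Q = [30 -1; -1 4]
S = H·P̄·Hᵀ + R = [274 -264; -264 277]
K = P̄·Hᵀ·S⁻¹ = [-849/3101 176/3101; 2151/6202 1081/3101]
x' − x̄ = [-704/3101, -4324/3101] = K·y
y = (KᵀK)⁻¹·Kᵀ·(x' − x̄) = [0, -4]
z = y + H·x̄ = [0, -4] + [-3, 1] = [-3, -3]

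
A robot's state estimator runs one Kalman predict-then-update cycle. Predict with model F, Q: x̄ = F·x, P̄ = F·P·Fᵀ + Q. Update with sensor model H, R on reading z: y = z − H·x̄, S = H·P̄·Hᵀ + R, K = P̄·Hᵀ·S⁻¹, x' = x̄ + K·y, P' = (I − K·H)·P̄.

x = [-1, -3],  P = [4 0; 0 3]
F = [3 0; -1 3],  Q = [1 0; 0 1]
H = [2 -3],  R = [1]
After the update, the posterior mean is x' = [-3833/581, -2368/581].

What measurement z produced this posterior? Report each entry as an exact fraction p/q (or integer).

z = [-1]

x̄ = F·x = [-3, -8]
P̄ = F·P·Fᵀ + Q = [37 -12; -12 32]
S = H·P̄·Hᵀ + R = [581]
K = P̄·Hᵀ·S⁻¹ = [110/581; -120/581]
x' − x̄ = [-2090/581, 2280/581] = K·y
y = (KᵀK)⁻¹·Kᵀ·(x' − x̄) = [-19]
z = y + H·x̄ = [-19] + [18] = [-1]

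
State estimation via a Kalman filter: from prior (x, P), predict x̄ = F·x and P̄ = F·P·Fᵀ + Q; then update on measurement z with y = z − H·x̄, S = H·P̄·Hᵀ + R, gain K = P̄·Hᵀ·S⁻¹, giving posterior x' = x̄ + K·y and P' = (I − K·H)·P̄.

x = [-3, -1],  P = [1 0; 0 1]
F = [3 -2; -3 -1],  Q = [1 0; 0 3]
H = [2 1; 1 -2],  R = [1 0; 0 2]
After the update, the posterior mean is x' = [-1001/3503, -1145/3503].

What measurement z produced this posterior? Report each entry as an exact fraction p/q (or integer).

x̄ = F·x = [-7, 10]
P̄ = F·P·Fᵀ + Q = [14 -7; -7 13]
S = H·P̄·Hᵀ + R = [42 23; 23 96]
K = P̄·Hᵀ·S⁻¹ = [1372/3503 693/3503; 663/3503 -1363/3503]
x' − x̄ = [23520/3503, -36175/3503] = K·y
y = (KᵀK)⁻¹·Kᵀ·(x' − x̄) = [3, 28]
z = y + H·x̄ = [3, 28] + [-4, -27] = [-1, 1]

z = [-1, 1]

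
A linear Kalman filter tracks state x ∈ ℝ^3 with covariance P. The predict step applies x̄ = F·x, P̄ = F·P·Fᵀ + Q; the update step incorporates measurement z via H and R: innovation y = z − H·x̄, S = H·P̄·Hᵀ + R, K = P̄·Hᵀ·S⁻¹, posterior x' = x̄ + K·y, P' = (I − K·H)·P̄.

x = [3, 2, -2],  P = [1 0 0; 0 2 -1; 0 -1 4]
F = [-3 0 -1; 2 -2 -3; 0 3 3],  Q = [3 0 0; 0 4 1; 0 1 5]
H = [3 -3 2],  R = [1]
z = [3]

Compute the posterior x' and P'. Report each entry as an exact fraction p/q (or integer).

x̄ = F·x = [-7, 8, 0]
P̄ = F·P·Fᵀ + Q = [16 4 -9; 4 40 -32; -9 -32 41]
y = z − H·x̄ = [48]
S = H·P̄·Hᵀ + R = [873]
K = P̄·Hᵀ·S⁻¹ = [2/97; -172/873; 151/873]
x' = x̄ + K·y = [-583/97, -424/291, 2416/291]
P' = (I − K·H)·P̄ = [1516/97 732/97 -1175/97; 732/97 5336/873 -1964/873; -1175/97 -1964/873 12992/873]

x' = [-583/97, -424/291, 2416/291]
P' = [1516/97 732/97 -1175/97; 732/97 5336/873 -1964/873; -1175/97 -1964/873 12992/873]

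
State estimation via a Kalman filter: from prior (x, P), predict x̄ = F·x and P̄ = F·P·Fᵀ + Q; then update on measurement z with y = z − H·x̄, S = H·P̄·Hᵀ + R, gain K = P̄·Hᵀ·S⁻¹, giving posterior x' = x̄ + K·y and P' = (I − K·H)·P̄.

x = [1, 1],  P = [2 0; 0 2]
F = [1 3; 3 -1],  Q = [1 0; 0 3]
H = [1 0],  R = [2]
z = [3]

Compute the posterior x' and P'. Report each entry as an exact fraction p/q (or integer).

x' = [71/23, 2]
P' = [42/23 0; 0 23]

x̄ = F·x = [4, 2]
P̄ = F·P·Fᵀ + Q = [21 0; 0 23]
y = z − H·x̄ = [-1]
S = H·P̄·Hᵀ + R = [23]
K = P̄·Hᵀ·S⁻¹ = [21/23; 0]
x' = x̄ + K·y = [71/23, 2]
P' = (I − K·H)·P̄ = [42/23 0; 0 23]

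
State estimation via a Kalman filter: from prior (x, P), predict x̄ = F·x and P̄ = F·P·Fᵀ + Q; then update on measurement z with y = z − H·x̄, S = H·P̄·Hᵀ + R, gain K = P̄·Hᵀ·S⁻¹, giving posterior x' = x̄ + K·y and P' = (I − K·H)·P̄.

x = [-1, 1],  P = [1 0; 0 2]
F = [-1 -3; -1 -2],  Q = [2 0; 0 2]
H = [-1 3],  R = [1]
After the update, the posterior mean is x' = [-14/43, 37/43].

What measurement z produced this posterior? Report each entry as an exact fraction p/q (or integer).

z = [3]

x̄ = F·x = [-2, -1]
P̄ = F·P·Fᵀ + Q = [21 13; 13 11]
S = H·P̄·Hᵀ + R = [43]
K = P̄·Hᵀ·S⁻¹ = [18/43; 20/43]
x' − x̄ = [72/43, 80/43] = K·y
y = (KᵀK)⁻¹·Kᵀ·(x' − x̄) = [4]
z = y + H·x̄ = [4] + [-1] = [3]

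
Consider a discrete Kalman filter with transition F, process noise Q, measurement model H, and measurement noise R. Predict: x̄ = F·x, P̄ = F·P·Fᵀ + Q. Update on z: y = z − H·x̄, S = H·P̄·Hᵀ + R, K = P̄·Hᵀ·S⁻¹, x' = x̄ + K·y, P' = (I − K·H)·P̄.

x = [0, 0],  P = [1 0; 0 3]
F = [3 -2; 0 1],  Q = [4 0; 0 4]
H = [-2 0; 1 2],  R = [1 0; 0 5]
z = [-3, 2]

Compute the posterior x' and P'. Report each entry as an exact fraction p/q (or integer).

x' = [2056/1379, 28/197]
P' = [681/2758 -22/197; -22/197 211/197]

x̄ = F·x = [0, 0]
P̄ = F·P·Fᵀ + Q = [25 -6; -6 7]
y = z − H·x̄ = [-3, 2]
S = H·P̄·Hᵀ + R = [101 -26; -26 34]
K = P̄·Hᵀ·S⁻¹ = [-681/1379 13/2758; 44/197 80/197]
x' = x̄ + K·y = [2056/1379, 28/197]
P' = (I − K·H)·P̄ = [681/2758 -22/197; -22/197 211/197]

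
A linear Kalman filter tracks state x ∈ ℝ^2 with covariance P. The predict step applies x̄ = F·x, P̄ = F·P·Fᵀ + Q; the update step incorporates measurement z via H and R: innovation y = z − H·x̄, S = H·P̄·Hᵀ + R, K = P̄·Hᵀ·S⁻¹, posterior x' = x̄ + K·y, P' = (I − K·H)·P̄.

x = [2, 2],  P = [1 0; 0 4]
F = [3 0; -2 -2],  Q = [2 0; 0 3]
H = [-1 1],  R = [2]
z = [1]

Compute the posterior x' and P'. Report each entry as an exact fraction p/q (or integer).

x̄ = F·x = [6, -8]
P̄ = F·P·Fᵀ + Q = [11 -6; -6 23]
y = z − H·x̄ = [15]
S = H·P̄·Hᵀ + R = [48]
K = P̄·Hᵀ·S⁻¹ = [-17/48; 29/48]
x' = x̄ + K·y = [11/16, 17/16]
P' = (I − K·H)·P̄ = [239/48 205/48; 205/48 263/48]

x' = [11/16, 17/16]
P' = [239/48 205/48; 205/48 263/48]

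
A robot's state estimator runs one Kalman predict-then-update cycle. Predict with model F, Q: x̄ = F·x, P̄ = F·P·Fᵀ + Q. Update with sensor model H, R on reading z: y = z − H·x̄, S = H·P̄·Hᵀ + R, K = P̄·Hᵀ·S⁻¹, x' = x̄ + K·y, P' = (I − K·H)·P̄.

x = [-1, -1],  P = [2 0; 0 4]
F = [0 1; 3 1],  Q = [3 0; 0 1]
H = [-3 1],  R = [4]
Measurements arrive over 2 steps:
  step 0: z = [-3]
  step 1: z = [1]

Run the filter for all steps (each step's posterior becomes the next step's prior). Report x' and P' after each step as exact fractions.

step 0: x' = [-16/33, -13/3], P' = [173/66 41/6; 41/6 127/6]
step 1: x' = [-804/769, -1315/769], P' = [6035/769 16477/769; 16477/769 237059/3845]

step 0: x̄ = F·x = [-1, -4]
step 0: P̄ = F·P·Fᵀ + Q = [7 4; 4 23]
step 0: y = z − H·x̄ = [-2]
step 0: S = H·P̄·Hᵀ + R = [66]
step 0: K = P̄·Hᵀ·S⁻¹ = [-17/66; 1/6]
step 0: x' = x̄ + K·y = [-16/33, -13/3]
step 0: P' = (I − K·H)·P̄ = [173/66 41/6; 41/6 127/6]
step 1: x̄ = F·x = [-13/3, -191/33]
step 1: P̄ = F·P·Fᵀ + Q = [145/6 125/3; 125/3 2863/33]
step 1: y = z − H·x̄ = [-205/33]
step 1: S = H·P̄·Hᵀ + R = [3845/66]
step 1: K = P̄·Hᵀ·S⁻¹ = [-407/769; -2524/3845]
step 1: x' = x̄ + K·y = [-804/769, -1315/769]
step 1: P' = (I − K·H)·P̄ = [6035/769 16477/769; 16477/769 237059/3845]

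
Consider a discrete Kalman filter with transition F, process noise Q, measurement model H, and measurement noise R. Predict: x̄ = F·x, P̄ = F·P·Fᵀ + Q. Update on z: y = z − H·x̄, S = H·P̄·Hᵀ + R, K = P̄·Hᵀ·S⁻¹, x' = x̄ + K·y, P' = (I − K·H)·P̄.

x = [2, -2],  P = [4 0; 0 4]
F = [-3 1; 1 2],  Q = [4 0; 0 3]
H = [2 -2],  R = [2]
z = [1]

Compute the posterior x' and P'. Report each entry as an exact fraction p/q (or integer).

x' = [-584/151, -653/151]
P' = [2036/151 1988/151; 1988/151 2015/151]

x̄ = F·x = [-8, -2]
P̄ = F·P·Fᵀ + Q = [44 -4; -4 23]
y = z − H·x̄ = [13]
S = H·P̄·Hᵀ + R = [302]
K = P̄·Hᵀ·S⁻¹ = [48/151; -27/151]
x' = x̄ + K·y = [-584/151, -653/151]
P' = (I − K·H)·P̄ = [2036/151 1988/151; 1988/151 2015/151]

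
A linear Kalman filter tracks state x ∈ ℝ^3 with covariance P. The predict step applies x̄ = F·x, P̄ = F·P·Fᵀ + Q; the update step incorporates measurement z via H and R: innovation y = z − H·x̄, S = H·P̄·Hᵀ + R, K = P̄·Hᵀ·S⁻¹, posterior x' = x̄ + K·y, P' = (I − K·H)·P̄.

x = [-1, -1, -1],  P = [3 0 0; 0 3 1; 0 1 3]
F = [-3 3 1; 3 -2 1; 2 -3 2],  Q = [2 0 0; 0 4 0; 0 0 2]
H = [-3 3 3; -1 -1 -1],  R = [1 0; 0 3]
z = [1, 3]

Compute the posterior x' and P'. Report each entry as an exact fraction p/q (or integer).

x̄ = F·x = [-1, -2, -1]
P̄ = F·P·Fᵀ + Q = [65 -41 -36; -41 42 35; -36 35 41]
y = z − H·x̄ = [7, -1]
S = H·P̄·Hᵀ + R = [3349 -264; -264 67]
K = P̄·Hᵀ·S⁻¹ = [-25374/154687 -72276/154687; 14214/154687 -27108/154687; 11952/154687 -45256/154687]
x' = x̄ + K·y = [-260029/154687, -182768/154687, -25767/154687]
P' = (I − K·H)·P̄ = [112643/154687 38293/154687 65892/154687; 38293/154687 489210/154687 -446179/154687; 65892/154687 -446179/154687 516055/154687]

x' = [-260029/154687, -182768/154687, -25767/154687]
P' = [112643/154687 38293/154687 65892/154687; 38293/154687 489210/154687 -446179/154687; 65892/154687 -446179/154687 516055/154687]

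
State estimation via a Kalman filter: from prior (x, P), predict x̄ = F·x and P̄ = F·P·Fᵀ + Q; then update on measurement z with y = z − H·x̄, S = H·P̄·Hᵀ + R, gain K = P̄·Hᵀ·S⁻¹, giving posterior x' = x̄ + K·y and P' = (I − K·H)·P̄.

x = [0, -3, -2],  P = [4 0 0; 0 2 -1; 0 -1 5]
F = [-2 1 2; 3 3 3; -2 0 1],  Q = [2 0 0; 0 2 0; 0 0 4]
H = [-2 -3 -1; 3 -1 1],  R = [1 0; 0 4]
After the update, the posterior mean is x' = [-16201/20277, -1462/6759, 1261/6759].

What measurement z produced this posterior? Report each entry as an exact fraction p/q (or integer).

x̄ = F·x = [-7, -15, -2]
P̄ = F·P·Fᵀ + Q = [36 3 25; 3 83 -12; 25 -12 25]
S = H·P̄·Hᵀ + R = [981 -114; -114 592]
K = P̄·Hᵀ·S⁻¹ = [-11983/141939 19241/94626; -12805/47313 -3113/15771; -860/47313 5857/31542]
x' − x̄ = [125738/20277, 99923/6759, 14779/6759] = K·y
y = (KᵀK)⁻¹·Kᵀ·(x' − x̄) = [-59, 6]
z = y + H·x̄ = [-59, 6] + [61, -8] = [2, -2]

z = [2, -2]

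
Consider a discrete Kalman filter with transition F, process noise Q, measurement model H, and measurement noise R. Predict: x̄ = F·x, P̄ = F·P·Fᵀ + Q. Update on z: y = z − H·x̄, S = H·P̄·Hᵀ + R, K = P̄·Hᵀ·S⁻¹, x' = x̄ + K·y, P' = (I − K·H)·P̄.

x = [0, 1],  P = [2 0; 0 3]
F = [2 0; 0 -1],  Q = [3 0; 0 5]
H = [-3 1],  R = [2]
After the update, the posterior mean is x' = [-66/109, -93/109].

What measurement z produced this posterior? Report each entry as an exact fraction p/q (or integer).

x̄ = F·x = [0, -1]
P̄ = F·P·Fᵀ + Q = [11 0; 0 8]
S = H·P̄·Hᵀ + R = [109]
K = P̄·Hᵀ·S⁻¹ = [-33/109; 8/109]
x' − x̄ = [-66/109, 16/109] = K·y
y = (KᵀK)⁻¹·Kᵀ·(x' − x̄) = [2]
z = y + H·x̄ = [2] + [-1] = [1]

z = [1]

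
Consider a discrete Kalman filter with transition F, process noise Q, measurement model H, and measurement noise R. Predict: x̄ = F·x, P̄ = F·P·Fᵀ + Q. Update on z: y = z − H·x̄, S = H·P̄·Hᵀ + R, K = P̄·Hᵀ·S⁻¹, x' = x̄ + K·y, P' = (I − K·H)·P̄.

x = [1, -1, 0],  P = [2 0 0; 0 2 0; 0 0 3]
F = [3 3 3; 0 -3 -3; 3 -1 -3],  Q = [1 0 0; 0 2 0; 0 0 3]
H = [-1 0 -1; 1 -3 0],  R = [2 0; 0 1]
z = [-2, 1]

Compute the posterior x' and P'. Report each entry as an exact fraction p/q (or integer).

x̄ = F·x = [0, 3, 4]
P̄ = F·P·Fᵀ + Q = [64 -45 -15; -45 47 33; -15 33 50]
y = z − H·x̄ = [2, 10]
S = H·P̄·Hᵀ + R = [86 -85; -85 758]
K = P̄·Hᵀ·S⁻¹ = [-20227/57963 12949/57963; -2238/19321 -4992/19321; -36220/57963 -12779/57963]
x' = x̄ + K·y = [89036/57963, 3567/19321, 31622/57963]
P' = (I − K·H)·P̄ = [141658/57963 14301/19321 -101204/57963; 14301/19321 6431/19321 -9825/19321; -101204/57963 -9825/19321 173644/57963]

x' = [89036/57963, 3567/19321, 31622/57963]
P' = [141658/57963 14301/19321 -101204/57963; 14301/19321 6431/19321 -9825/19321; -101204/57963 -9825/19321 173644/57963]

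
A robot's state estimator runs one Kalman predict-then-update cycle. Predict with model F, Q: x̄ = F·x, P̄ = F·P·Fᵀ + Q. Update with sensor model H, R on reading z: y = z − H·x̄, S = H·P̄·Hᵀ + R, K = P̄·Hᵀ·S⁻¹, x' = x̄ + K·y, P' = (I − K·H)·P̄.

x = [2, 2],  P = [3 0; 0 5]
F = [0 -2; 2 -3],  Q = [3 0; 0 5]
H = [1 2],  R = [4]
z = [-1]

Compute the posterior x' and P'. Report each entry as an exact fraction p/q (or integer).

x̄ = F·x = [-4, -2]
P̄ = F·P·Fᵀ + Q = [23 30; 30 62]
y = z − H·x̄ = [7]
S = H·P̄·Hᵀ + R = [395]
K = P̄·Hᵀ·S⁻¹ = [83/395; 154/395]
x' = x̄ + K·y = [-999/395, 288/395]
P' = (I − K·H)·P̄ = [2196/395 -932/395; -932/395 774/395]

x' = [-999/395, 288/395]
P' = [2196/395 -932/395; -932/395 774/395]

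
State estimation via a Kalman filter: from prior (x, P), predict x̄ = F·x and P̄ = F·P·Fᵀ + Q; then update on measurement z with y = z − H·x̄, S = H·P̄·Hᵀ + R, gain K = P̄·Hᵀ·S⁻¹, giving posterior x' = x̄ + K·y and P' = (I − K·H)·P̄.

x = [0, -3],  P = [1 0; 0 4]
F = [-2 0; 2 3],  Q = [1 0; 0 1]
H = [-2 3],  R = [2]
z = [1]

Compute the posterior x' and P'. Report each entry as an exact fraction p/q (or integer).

x̄ = F·x = [0, -9]
P̄ = F·P·Fᵀ + Q = [5 -4; -4 41]
y = z − H·x̄ = [28]
S = H·P̄·Hᵀ + R = [439]
K = P̄·Hᵀ·S⁻¹ = [-22/439; 131/439]
x' = x̄ + K·y = [-616/439, -283/439]
P' = (I − K·H)·P̄ = [1711/439 1126/439; 1126/439 838/439]

x' = [-616/439, -283/439]
P' = [1711/439 1126/439; 1126/439 838/439]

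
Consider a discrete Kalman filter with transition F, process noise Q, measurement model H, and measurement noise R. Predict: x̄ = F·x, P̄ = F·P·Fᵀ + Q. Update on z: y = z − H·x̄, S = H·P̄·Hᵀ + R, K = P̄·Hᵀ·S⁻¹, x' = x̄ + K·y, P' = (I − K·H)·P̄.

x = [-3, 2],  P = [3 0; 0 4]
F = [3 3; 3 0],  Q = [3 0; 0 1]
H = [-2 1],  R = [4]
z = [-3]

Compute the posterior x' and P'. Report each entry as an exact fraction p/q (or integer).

x' = [-3, -9]
P' = [1383/188 1173/94; 1173/94 1147/47]

x̄ = F·x = [-3, -9]
P̄ = F·P·Fᵀ + Q = [66 27; 27 28]
y = z − H·x̄ = [0]
S = H·P̄·Hᵀ + R = [188]
K = P̄·Hᵀ·S⁻¹ = [-105/188; -13/94]
x' = x̄ + K·y = [-3, -9]
P' = (I − K·H)·P̄ = [1383/188 1173/94; 1173/94 1147/47]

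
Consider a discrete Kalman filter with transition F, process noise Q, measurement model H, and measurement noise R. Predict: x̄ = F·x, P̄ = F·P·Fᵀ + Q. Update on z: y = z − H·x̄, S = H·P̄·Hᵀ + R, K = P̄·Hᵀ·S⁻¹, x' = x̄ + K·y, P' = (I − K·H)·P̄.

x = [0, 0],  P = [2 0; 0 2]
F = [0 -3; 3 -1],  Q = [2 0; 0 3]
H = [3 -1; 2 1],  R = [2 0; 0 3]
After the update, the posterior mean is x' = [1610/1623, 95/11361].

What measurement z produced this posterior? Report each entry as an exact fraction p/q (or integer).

z = [3, 2]

x̄ = F·x = [0, 0]
P̄ = F·P·Fᵀ + Q = [20 6; 6 23]
S = H·P̄·Hᵀ + R = [169 103; 103 130]
K = P̄·Hᵀ·S⁻¹ = [326/1623 316/1623; -4255/11361 6430/11361]
x' − x̄ = [1610/1623, 95/11361] = K·y
y = (KᵀK)⁻¹·Kᵀ·(x' − x̄) = [3, 2]
z = y + H·x̄ = [3, 2] + [0, 0] = [3, 2]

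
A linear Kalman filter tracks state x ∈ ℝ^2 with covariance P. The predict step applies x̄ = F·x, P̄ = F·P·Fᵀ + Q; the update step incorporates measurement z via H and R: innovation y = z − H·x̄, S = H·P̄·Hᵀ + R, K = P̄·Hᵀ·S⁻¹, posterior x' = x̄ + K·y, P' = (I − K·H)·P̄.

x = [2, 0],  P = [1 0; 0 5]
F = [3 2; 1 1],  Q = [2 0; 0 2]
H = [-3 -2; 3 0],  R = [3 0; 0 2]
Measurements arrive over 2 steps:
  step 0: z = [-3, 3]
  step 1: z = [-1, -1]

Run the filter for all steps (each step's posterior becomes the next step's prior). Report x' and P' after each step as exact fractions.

step 0: x' = [4799/4621, -291/4621], P' = [818/4621 -870/4621; -870/4621 3603/4621]
step 1: x' = [-164055/1434019, 786854/1434019], P' = [249680/1434019 -265998/1434019; -265998/1434019 1092999/1434019]

step 0: x̄ = F·x = [6, 2]
step 0: P̄ = F·P·Fᵀ + Q = [31 13; 13 8]
step 0: y = z − H·x̄ = [19, -15]
step 0: S = H·P̄·Hᵀ + R = [470 -357; -357 281]
step 0: K = P̄·Hᵀ·S⁻¹ = [-238/4621 1227/4621; -1532/4621 -1305/4621]
step 0: x' = x̄ + K·y = [4799/4621, -291/4621]
step 0: P' = (I − K·H)·P̄ = [818/4621 -870/4621; -870/4621 3603/4621]
step 1: x̄ = F·x = [13815/4621, 4508/4621]
step 1: P̄ = F·P·Fᵀ + Q = [20576/4621 5310/4621; 5310/4621 11923/4621]
step 1: y = z − H·x̄ = [45840/4621, -46066/4621]
step 1: S = H·P̄·Hᵀ + R = [310459/4621 -217044/4621; -217044/4621 194426/4621]
step 1: K = P̄·Hᵀ·S⁻¹ = [-72348/1434019 374520/1434019; -462668/1434019 -398997/1434019]
step 1: x' = x̄ + K·y = [-164055/1434019, 786854/1434019]
step 1: P' = (I − K·H)·P̄ = [249680/1434019 -265998/1434019; -265998/1434019 1092999/1434019]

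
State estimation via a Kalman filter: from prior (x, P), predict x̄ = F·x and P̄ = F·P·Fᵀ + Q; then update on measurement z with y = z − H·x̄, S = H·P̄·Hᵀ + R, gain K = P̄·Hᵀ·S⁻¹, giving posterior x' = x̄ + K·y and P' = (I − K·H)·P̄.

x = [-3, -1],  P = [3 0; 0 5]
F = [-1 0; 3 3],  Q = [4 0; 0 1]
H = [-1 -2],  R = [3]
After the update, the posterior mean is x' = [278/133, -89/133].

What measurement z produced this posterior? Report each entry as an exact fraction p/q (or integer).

x̄ = F·x = [3, -12]
P̄ = F·P·Fᵀ + Q = [7 -9; -9 73]
S = H·P̄·Hᵀ + R = [266]
K = P̄·Hᵀ·S⁻¹ = [11/266; -137/266]
x' − x̄ = [-121/133, 1507/133] = K·y
y = (KᵀK)⁻¹·Kᵀ·(x' − x̄) = [-22]
z = y + H·x̄ = [-22] + [21] = [-1]

z = [-1]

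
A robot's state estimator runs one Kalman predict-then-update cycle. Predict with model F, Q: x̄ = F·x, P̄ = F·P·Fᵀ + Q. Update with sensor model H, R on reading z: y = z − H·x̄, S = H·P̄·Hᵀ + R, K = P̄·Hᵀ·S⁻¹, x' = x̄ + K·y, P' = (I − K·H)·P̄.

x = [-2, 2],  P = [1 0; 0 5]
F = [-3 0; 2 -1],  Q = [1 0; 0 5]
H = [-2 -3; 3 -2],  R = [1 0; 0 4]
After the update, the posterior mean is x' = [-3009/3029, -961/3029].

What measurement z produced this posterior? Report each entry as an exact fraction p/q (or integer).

x̄ = F·x = [6, -6]
P̄ = F·P·Fᵀ + Q = [10 -6; -6 14]
S = H·P̄·Hᵀ + R = [95 54; 54 222]
K = P̄·Hᵀ·S⁻¹ = [-452/3029 683/3029; -696/3029 -1375/9087]
x' − x̄ = [-21183/3029, 17213/3029] = K·y
y = (KᵀK)⁻¹·Kᵀ·(x' − x̄) = [-3, -33]
z = y + H·x̄ = [-3, -33] + [6, 30] = [3, -3]

z = [3, -3]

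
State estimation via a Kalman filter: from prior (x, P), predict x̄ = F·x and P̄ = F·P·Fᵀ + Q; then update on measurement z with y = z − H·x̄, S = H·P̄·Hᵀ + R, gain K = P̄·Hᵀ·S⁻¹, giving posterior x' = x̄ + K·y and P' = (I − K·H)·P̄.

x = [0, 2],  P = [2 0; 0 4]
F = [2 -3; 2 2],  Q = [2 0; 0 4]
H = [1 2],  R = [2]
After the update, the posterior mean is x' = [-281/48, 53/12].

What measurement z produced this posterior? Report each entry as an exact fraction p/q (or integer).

x̄ = F·x = [-6, 4]
P̄ = F·P·Fᵀ + Q = [46 -16; -16 28]
S = H·P̄·Hᵀ + R = [96]
K = P̄·Hᵀ·S⁻¹ = [7/48; 5/12]
x' − x̄ = [7/48, 5/12] = K·y
y = (KᵀK)⁻¹·Kᵀ·(x' − x̄) = [1]
z = y + H·x̄ = [1] + [2] = [3]

z = [3]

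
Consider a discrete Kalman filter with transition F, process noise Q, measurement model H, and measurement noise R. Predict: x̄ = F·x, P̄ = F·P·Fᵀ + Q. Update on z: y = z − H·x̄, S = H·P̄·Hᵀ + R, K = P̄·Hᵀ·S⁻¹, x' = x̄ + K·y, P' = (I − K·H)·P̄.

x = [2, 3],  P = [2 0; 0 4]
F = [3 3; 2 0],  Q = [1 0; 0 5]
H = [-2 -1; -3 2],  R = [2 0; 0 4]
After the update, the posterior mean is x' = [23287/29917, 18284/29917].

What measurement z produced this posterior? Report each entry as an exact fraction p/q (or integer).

z = [-2, -1]

x̄ = F·x = [15, 4]
P̄ = F·P·Fᵀ + Q = [55 12; 12 13]
S = H·P̄·Hᵀ + R = [283 292; 292 407]
K = P̄·Hᵀ·S⁻¹ = [-8482/29917 -4279/29917; -12139/29917 7974/29917]
x' − x̄ = [-425468/29917, -101384/29917] = K·y
y = (KᵀK)⁻¹·Kᵀ·(x' − x̄) = [32, 36]
z = y + H·x̄ = [32, 36] + [-34, -37] = [-2, -1]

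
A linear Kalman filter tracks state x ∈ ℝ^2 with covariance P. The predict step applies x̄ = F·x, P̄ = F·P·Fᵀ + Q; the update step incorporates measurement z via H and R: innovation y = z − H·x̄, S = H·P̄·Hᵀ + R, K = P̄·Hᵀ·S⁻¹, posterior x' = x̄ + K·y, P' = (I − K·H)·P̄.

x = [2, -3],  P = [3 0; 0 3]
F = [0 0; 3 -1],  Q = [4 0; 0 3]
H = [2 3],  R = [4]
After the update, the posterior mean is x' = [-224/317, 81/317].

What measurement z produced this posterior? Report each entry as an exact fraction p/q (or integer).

z = [-1]

x̄ = F·x = [0, 9]
P̄ = F·P·Fᵀ + Q = [4 0; 0 33]
S = H·P̄·Hᵀ + R = [317]
K = P̄·Hᵀ·S⁻¹ = [8/317; 99/317]
x' − x̄ = [-224/317, -2772/317] = K·y
y = (KᵀK)⁻¹·Kᵀ·(x' − x̄) = [-28]
z = y + H·x̄ = [-28] + [27] = [-1]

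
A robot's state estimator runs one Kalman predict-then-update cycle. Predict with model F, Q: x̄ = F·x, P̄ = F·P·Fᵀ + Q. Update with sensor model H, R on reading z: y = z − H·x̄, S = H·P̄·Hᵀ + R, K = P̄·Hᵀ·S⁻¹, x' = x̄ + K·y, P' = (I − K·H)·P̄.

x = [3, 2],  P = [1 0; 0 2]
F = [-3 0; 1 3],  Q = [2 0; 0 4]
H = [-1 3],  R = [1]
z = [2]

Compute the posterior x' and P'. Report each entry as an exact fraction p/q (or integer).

x̄ = F·x = [-9, 9]
P̄ = F·P·Fᵀ + Q = [11 -3; -3 23]
y = z − H·x̄ = [-34]
S = H·P̄·Hᵀ + R = [237]
K = P̄·Hᵀ·S⁻¹ = [-20/237; 24/79]
x' = x̄ + K·y = [-1453/237, -105/79]
P' = (I − K·H)·P̄ = [2207/237 243/79; 243/79 89/79]

x' = [-1453/237, -105/79]
P' = [2207/237 243/79; 243/79 89/79]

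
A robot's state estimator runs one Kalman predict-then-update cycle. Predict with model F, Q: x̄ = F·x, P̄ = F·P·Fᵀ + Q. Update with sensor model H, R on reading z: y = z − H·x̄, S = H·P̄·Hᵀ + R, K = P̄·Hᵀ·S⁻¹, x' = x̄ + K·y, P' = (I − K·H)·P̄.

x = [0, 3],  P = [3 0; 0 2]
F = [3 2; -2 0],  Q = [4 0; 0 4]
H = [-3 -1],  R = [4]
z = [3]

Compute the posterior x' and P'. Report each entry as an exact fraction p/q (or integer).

x̄ = F·x = [6, 0]
P̄ = F·P·Fᵀ + Q = [39 -18; -18 16]
y = z − H·x̄ = [21]
S = H·P̄·Hᵀ + R = [263]
K = P̄·Hᵀ·S⁻¹ = [-99/263; 38/263]
x' = x̄ + K·y = [-501/263, 798/263]
P' = (I − K·H)·P̄ = [456/263 -972/263; -972/263 2764/263]

x' = [-501/263, 798/263]
P' = [456/263 -972/263; -972/263 2764/263]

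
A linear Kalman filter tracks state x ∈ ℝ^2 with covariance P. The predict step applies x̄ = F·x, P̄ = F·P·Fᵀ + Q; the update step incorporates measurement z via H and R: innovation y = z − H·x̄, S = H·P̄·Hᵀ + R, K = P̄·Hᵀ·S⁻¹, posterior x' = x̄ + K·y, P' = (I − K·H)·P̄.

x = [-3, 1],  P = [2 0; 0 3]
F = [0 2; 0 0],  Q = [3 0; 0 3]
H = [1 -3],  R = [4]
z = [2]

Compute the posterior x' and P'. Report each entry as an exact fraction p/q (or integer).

x' = [2, 0]
P' = [465/46 135/46; 135/46 57/46]

x̄ = F·x = [2, 0]
P̄ = F·P·Fᵀ + Q = [15 0; 0 3]
y = z − H·x̄ = [0]
S = H·P̄·Hᵀ + R = [46]
K = P̄·Hᵀ·S⁻¹ = [15/46; -9/46]
x' = x̄ + K·y = [2, 0]
P' = (I − K·H)·P̄ = [465/46 135/46; 135/46 57/46]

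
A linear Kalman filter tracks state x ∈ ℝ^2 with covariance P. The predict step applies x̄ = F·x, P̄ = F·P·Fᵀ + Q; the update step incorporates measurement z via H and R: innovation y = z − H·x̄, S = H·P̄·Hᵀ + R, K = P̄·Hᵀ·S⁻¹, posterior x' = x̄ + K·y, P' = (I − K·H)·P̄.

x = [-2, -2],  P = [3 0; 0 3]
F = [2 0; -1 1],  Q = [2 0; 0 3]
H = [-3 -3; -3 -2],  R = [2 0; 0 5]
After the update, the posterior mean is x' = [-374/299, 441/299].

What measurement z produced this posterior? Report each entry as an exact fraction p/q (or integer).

x̄ = F·x = [-4, 0]
P̄ = F·P·Fᵀ + Q = [14 -6; -6 9]
S = H·P̄·Hᵀ + R = [101 90; 90 95]
K = P̄·Hᵀ·S⁻¹ = [84/299 -174/299; -171/299 162/299]
x' − x̄ = [822/299, 441/299] = K·y
y = (KᵀK)⁻¹·Kᵀ·(x' − x̄) = [-13, -11]
z = y + H·x̄ = [-13, -11] + [12, 12] = [-1, 1]

z = [-1, 1]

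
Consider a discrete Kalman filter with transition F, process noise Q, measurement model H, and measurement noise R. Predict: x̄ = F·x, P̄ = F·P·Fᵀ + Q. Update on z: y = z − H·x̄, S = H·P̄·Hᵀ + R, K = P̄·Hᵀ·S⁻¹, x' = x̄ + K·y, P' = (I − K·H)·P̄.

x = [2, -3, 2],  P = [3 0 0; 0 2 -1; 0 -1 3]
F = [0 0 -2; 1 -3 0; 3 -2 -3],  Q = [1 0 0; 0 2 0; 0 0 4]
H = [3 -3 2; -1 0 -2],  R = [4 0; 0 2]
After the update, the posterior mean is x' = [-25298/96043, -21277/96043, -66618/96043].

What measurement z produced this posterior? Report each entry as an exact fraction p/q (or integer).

z = [-1, 2]

x̄ = F·x = [-4, 11, 6]
P̄ = F·P·Fᵀ + Q = [13 -6 14; -6 23 12; 14 12 54]
S = H·P̄·Hᵀ + R = [676 -313; -313 287]
K = P̄·Hᵀ·S⁻¹ = [11562/96043 -1111/96043; -23715/96043 -31887/96043; -5468/96043 -46790/96043]
x' − x̄ = [358874/96043, -1077750/96043, -642876/96043] = K·y
y = (KᵀK)⁻¹·Kᵀ·(x' − x̄) = [32, 10]
z = y + H·x̄ = [32, 10] + [-33, -8] = [-1, 2]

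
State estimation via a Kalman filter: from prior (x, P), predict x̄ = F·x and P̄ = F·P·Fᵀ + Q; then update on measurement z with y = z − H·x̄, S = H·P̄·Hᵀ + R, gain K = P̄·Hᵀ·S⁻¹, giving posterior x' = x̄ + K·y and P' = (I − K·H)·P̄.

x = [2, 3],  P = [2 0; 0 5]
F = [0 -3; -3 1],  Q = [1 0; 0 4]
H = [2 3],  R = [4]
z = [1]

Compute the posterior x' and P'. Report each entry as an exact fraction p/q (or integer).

x̄ = F·x = [-9, -3]
P̄ = F·P·Fᵀ + Q = [46 -15; -15 27]
y = z − H·x̄ = [28]
S = H·P̄·Hᵀ + R = [251]
K = P̄·Hᵀ·S⁻¹ = [47/251; 51/251]
x' = x̄ + K·y = [-943/251, 675/251]
P' = (I − K·H)·P̄ = [9337/251 -6162/251; -6162/251 4176/251]

x' = [-943/251, 675/251]
P' = [9337/251 -6162/251; -6162/251 4176/251]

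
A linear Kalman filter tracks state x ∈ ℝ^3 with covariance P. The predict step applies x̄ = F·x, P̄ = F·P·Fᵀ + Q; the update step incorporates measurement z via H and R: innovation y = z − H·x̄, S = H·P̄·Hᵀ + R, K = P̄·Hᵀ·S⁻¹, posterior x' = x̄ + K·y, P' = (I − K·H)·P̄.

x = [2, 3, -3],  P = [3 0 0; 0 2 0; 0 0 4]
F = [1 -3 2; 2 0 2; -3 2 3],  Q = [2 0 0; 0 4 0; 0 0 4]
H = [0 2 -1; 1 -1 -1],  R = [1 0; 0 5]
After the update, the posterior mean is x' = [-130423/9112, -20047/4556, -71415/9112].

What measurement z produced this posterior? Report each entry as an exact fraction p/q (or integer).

z = [-1, -2]

x̄ = F·x = [-13, -2, -9]
P̄ = F·P·Fᵀ + Q = [39 22 3; 22 32 6; 3 6 75]
S = H·P̄·Hᵀ + R = [180 46; 46 113]
K = P̄·Hᵀ·S⁻¹ = [3989/18224 317/9112; 3645/9112 -1387/4556; -3531/18224 -5571/9112]
x' − x̄ = [-11967/9112, -10935/4556, 10593/9112] = K·y
y = (KᵀK)⁻¹·Kᵀ·(x' − x̄) = [-6, 0]
z = y + H·x̄ = [-6, 0] + [5, -2] = [-1, -2]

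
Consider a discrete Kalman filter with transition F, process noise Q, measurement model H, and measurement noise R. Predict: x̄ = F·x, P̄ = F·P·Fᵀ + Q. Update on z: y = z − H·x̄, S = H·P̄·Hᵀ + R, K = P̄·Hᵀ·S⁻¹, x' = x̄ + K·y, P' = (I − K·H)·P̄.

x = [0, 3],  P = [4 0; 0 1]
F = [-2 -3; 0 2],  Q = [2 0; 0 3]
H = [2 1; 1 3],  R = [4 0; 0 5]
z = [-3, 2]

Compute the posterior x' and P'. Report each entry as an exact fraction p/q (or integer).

x̄ = F·x = [-9, 6]
P̄ = F·P·Fᵀ + Q = [27 -6; -6 7]
y = z − H·x̄ = [9, -7]
S = H·P̄·Hᵀ + R = [95 33; 33 59]
K = P̄·Hᵀ·S⁻¹ = [2535/4516 -729/4516; -395/2258 795/2258]
x' = x̄ + K·y = [-6363/2258, 2214/1129]
P' = (I − K·H)·P̄ = [6813/4516 -1743/2258; -1743/2258 953/1129]

x' = [-6363/2258, 2214/1129]
P' = [6813/4516 -1743/2258; -1743/2258 953/1129]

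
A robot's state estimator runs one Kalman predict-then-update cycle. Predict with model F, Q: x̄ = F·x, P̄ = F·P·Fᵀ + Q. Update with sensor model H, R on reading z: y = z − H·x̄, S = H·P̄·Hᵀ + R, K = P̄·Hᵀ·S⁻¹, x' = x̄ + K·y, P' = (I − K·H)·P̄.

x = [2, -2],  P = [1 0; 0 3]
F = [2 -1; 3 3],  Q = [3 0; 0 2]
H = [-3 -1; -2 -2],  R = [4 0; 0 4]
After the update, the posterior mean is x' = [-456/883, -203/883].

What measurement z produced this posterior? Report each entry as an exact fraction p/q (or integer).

z = [3, 1]

x̄ = F·x = [6, 0]
P̄ = F·P·Fᵀ + Q = [10 -3; -3 38]
S = H·P̄·Hᵀ + R = [114 112; 112 172]
K = P̄·Hᵀ·S⁻¹ = [-769/1766 357/1766; 713/1766 -1183/1766]
x' − x̄ = [-5754/883, -203/883] = K·y
y = (KᵀK)⁻¹·Kᵀ·(x' − x̄) = [21, 13]
z = y + H·x̄ = [21, 13] + [-18, -12] = [3, 1]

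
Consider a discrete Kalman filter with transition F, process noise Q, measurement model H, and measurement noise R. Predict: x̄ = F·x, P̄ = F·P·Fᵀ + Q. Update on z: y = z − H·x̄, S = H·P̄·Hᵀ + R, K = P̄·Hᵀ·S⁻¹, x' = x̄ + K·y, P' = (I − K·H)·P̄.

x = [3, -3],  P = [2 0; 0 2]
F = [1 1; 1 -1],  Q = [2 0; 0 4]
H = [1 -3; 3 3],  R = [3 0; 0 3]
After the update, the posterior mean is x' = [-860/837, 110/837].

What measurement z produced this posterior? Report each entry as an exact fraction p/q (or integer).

x̄ = F·x = [0, 6]
P̄ = F·P·Fᵀ + Q = [6 0; 0 8]
S = H·P̄·Hᵀ + R = [81 -54; -54 129]
K = P̄·Hᵀ·S⁻¹ = [194/837 22/93; -200/837 8/93]
x' − x̄ = [-860/837, -4912/837] = K·y
y = (KᵀK)⁻¹·Kᵀ·(x' − x̄) = [17, -21]
z = y + H·x̄ = [17, -21] + [-18, 18] = [-1, -3]

z = [-1, -3]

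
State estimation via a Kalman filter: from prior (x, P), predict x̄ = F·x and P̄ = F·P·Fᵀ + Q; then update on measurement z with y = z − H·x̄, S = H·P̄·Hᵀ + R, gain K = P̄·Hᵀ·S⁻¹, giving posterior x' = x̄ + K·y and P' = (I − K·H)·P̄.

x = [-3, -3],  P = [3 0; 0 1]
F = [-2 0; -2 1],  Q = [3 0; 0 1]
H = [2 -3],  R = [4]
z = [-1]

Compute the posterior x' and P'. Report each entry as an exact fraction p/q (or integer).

x' = [150/23, 105/23]
P' = [327/23 222/23; 222/23 160/23]

x̄ = F·x = [6, 3]
P̄ = F·P·Fᵀ + Q = [15 12; 12 14]
y = z − H·x̄ = [-4]
S = H·P̄·Hᵀ + R = [46]
K = P̄·Hᵀ·S⁻¹ = [-3/23; -9/23]
x' = x̄ + K·y = [150/23, 105/23]
P' = (I − K·H)·P̄ = [327/23 222/23; 222/23 160/23]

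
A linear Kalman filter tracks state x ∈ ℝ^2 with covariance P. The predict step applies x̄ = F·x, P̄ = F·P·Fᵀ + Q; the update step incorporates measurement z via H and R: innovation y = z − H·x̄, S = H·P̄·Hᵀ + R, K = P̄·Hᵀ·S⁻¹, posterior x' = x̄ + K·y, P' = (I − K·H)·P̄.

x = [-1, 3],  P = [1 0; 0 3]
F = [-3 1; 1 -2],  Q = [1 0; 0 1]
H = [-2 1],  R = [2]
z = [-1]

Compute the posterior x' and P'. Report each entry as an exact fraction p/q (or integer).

x' = [-3/52, -19/13]
P' = [127/104 23/13; 23/13 54/13]

x̄ = F·x = [6, -7]
P̄ = F·P·Fᵀ + Q = [13 -9; -9 14]
y = z − H·x̄ = [18]
S = H·P̄·Hᵀ + R = [104]
K = P̄·Hᵀ·S⁻¹ = [-35/104; 4/13]
x' = x̄ + K·y = [-3/52, -19/13]
P' = (I − K·H)·P̄ = [127/104 23/13; 23/13 54/13]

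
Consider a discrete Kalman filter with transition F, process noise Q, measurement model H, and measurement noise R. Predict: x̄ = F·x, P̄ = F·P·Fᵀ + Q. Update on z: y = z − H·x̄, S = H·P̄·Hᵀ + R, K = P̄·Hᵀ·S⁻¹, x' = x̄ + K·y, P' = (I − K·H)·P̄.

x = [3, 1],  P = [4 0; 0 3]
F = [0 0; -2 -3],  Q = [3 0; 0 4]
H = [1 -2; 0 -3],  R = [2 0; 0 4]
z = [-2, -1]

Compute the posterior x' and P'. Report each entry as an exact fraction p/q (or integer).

x' = [-1932/2887, 1277/2887]
P' = [4818/2887 1128/2887; 1128/2887 940/2887]

x̄ = F·x = [0, -9]
P̄ = F·P·Fᵀ + Q = [3 0; 0 47]
y = z − H·x̄ = [-20, -28]
S = H·P̄·Hᵀ + R = [193 282; 282 427]
K = P̄·Hᵀ·S⁻¹ = [1281/2887 -846/2887; -376/2887 -705/2887]
x' = x̄ + K·y = [-1932/2887, 1277/2887]
P' = (I − K·H)·P̄ = [4818/2887 1128/2887; 1128/2887 940/2887]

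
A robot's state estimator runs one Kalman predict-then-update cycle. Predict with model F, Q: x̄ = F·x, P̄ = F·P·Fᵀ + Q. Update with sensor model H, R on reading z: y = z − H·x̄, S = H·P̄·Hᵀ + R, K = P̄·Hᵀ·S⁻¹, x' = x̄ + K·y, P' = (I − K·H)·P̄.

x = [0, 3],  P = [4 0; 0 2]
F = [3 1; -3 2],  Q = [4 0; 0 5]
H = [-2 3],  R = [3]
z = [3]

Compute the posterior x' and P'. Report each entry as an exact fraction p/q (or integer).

x̄ = F·x = [3, 6]
P̄ = F·P·Fᵀ + Q = [42 -32; -32 49]
y = z − H·x̄ = [-9]
S = H·P̄·Hᵀ + R = [996]
K = P̄·Hᵀ·S⁻¹ = [-15/83; 211/996]
x' = x̄ + K·y = [384/83, 1359/332]
P' = (I − K·H)·P̄ = [786/83 509/83; 509/83 4283/996]

x' = [384/83, 1359/332]
P' = [786/83 509/83; 509/83 4283/996]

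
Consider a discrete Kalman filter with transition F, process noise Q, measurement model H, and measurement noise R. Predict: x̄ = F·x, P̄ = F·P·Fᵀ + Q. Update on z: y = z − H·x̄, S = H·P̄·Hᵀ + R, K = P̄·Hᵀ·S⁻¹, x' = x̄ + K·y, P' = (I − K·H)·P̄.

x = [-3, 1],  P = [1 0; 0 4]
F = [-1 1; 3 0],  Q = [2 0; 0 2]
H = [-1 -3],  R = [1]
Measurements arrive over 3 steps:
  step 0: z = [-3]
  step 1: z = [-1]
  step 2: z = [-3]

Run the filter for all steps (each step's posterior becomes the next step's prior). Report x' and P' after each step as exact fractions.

step 0: x' = [304/89, -21/89], P' = [619/89 -207/89; -207/89 79/89]
step 1: x' = [5153/9563, 3327/19126], P' = [32574/9563 -11370/9563; -11370/9563 20083/38252]
step 2: x' = [-1200854/8434639, 8853855/8434639], P' = [28308023/8434639 -9857388/8434639; -9857388/8434639 4359188/8434639]

step 0: x̄ = F·x = [4, -9]
step 0: P̄ = F·P·Fᵀ + Q = [7 -3; -3 11]
step 0: y = z − H·x̄ = [-26]
step 0: S = H·P̄·Hᵀ + R = [89]
step 0: K = P̄·Hᵀ·S⁻¹ = [2/89; -30/89]
step 0: x' = x̄ + K·y = [304/89, -21/89]
step 0: P' = (I − K·H)·P̄ = [619/89 -207/89; -207/89 79/89]
step 1: x̄ = F·x = [-325/89, 912/89]
step 1: P̄ = F·P·Fᵀ + Q = [1290/89 -2478/89; -2478/89 5749/89]
step 1: y = z − H·x̄ = [2322/89]
step 1: S = H·P̄·Hᵀ + R = [38252/89]
step 1: K = P̄·Hᵀ·S⁻¹ = [1536/9563; -14769/38252]
step 1: x' = x̄ + K·y = [5153/9563, 3327/19126]
step 1: P' = (I − K·H)·P̄ = [32574/9563 -11370/9563; -11370/9563 20083/38252]
step 2: x̄ = F·x = [-6979/19126, 15459/9563]
step 2: P̄ = F·P·Fᵀ + Q = [317843/38252 -131832/9563; -131832/9563 312292/9563]
step 2: y = z − H·x̄ = [389/262]
step 2: S = H·P̄·Hᵀ + R = [115543/524]
step 2: K = P̄·Hᵀ·S⁻¹ = [17317/115543; -44112/115543]
step 2: x' = x̄ + K·y = [-1200854/8434639, 8853855/8434639]
step 2: P' = (I − K·H)·P̄ = [28308023/8434639 -9857388/8434639; -9857388/8434639 4359188/8434639]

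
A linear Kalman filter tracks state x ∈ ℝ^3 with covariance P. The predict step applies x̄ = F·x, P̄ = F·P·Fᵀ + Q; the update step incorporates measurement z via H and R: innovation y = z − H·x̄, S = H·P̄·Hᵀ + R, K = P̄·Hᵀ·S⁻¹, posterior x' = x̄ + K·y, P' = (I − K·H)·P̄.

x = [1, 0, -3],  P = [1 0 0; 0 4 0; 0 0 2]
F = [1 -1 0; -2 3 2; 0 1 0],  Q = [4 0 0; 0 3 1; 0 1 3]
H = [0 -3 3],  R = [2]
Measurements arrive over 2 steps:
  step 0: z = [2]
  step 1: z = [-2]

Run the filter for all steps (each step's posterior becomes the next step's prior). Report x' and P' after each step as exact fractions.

step 0: x' = [-37/29, 94/145, 198/145], P' = [171/29 -64/29 -62/29; -64/29 897/145 859/145; -62/29 859/145 853/145]
step 1: x' = [-9171/103249, 33868/103249, -35822/103249], P' = [542090/103249 -20093/103249 -12971/103249; -20093/103249 516222/103249 489448/103249; -12971/103249 489448/103249 485586/103249]

step 0: x̄ = F·x = [1, -8, 0]
step 0: P̄ = F·P·Fᵀ + Q = [9 -14 -4; -14 51 13; -4 13 7]
step 0: y = z − H·x̄ = [-22]
step 0: S = H·P̄·Hᵀ + R = [290]
step 0: K = P̄·Hᵀ·S⁻¹ = [3/29; -57/145; -9/145]
step 0: x' = x̄ + K·y = [-37/29, 94/145, 198/145]
step 0: P' = (I − K·H)·P̄ = [171/29 -64/29 -62/29; -64/29 897/145 859/145; -62/29 859/145 853/145]
step 1: x̄ = F·x = [-279/145, 1048/145, 94/145]
step 1: P̄ = F·P·Fᵀ + Q = [2972/145 -8339/145 -1217/145; -8339/145 31968/145 5194/145; -1217/145 5194/145 1332/145]
step 1: y = z − H·x̄ = [2572/145]
step 1: S = H·P̄·Hᵀ + R = [206498/145]
step 1: K = P̄·Hᵀ·S⁻¹ = [10683/103249; -40161/103249; -5793/103249]
step 1: x' = x̄ + K·y = [-9171/103249, 33868/103249, -35822/103249]
step 1: P' = (I − K·H)·P̄ = [542090/103249 -20093/103249 -12971/103249; -20093/103249 516222/103249 489448/103249; -12971/103249 489448/103249 485586/103249]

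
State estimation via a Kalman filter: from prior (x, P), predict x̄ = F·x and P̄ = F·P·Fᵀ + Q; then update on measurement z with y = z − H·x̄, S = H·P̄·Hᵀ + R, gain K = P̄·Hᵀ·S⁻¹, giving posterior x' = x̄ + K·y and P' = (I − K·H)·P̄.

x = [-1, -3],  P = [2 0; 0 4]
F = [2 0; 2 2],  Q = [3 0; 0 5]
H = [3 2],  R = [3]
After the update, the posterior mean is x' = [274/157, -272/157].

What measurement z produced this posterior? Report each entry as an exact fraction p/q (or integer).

x̄ = F·x = [-2, -8]
P̄ = F·P·Fᵀ + Q = [11 8; 8 29]
S = H·P̄·Hᵀ + R = [314]
K = P̄·Hᵀ·S⁻¹ = [49/314; 41/157]
x' − x̄ = [588/157, 984/157] = K·y
y = (KᵀK)⁻¹·Kᵀ·(x' − x̄) = [24]
z = y + H·x̄ = [24] + [-22] = [2]

z = [2]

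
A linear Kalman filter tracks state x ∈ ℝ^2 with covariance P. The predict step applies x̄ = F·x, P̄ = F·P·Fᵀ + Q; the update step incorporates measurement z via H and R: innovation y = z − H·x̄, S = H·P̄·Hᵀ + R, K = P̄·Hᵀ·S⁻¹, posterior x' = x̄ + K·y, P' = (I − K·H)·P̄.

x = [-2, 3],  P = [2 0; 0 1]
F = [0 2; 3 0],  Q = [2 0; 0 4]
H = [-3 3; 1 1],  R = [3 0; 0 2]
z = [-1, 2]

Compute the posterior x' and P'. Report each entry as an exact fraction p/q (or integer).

x' = [146/99, 26/27]
P' = [52/99 10/27; 10/27 44/81]

x̄ = F·x = [6, -6]
P̄ = F·P·Fᵀ + Q = [6 0; 0 22]
y = z − H·x̄ = [35, 2]
S = H·P̄·Hᵀ + R = [255 48; 48 30]
K = P̄·Hᵀ·S⁻¹ = [-46/297 133/297; 14/81 37/81]
x' = x̄ + K·y = [146/99, 26/27]
P' = (I − K·H)·P̄ = [52/99 10/27; 10/27 44/81]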